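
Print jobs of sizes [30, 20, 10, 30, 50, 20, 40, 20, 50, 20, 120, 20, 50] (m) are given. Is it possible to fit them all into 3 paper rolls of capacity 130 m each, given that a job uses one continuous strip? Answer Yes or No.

No

Total = 480 m; ⌈480/130⌉ = 4.
At least 4 paper rolls are required, but only 3 are allowed.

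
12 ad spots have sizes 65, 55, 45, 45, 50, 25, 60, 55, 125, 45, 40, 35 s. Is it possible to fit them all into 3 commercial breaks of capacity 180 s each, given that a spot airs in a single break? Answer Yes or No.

Total = 645 s; ⌈645/180⌉ = 4.
At least 4 commercial breaks are required, but only 3 are allowed.

No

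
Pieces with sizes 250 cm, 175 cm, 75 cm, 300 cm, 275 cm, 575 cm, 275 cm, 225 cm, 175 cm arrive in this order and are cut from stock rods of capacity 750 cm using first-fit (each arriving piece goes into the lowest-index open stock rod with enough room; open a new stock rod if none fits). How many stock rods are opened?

4

  250 → stock rod 1 (new)  [load 250/750]
  175 → stock rod 1  [load 425/750]
  75 → stock rod 1  [load 500/750]
  300 → stock rod 2 (new)  [load 300/750]
  275 → stock rod 2  [load 575/750]
  575 → stock rod 3 (new)  [load 575/750]
  275 → stock rod 4 (new)  [load 275/750]
  225 → stock rod 1  [load 725/750]
  175 → stock rod 2  [load 750/750]
4 stock rods opened.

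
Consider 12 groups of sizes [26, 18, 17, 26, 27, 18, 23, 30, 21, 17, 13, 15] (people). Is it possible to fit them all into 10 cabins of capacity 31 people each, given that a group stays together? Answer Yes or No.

Total = 251 people; ⌈251/31⌉ = 9.
10 groups each exceed half the capacity and cannot share a cabin, forcing at least 10 cabins.
The bound of 10 does not rule out 10, but exhaustive search shows no assignment into 10 cabins of capacity 31 people exists — the minimum is 11.

No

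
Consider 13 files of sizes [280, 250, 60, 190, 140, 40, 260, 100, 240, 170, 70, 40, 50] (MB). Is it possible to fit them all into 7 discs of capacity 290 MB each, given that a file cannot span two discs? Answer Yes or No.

Yes

A valid assignment using 7 discs:
  disc 1: 280 = 280
  disc 2: 260 = 260
  disc 3: 250 + 40 = 290
  disc 4: 240 + 50 = 290
  disc 5: 190 + 100 = 290
  disc 6: 170 + 70 + 40 = 280
  disc 7: 140 + 60 = 200
Every load is within 290 MB, so 7 discs suffice.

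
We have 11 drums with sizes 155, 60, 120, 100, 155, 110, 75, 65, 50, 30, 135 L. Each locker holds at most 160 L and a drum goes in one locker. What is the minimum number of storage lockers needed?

Total = 155 + 155 + 135 + 120 + 110 + 100 + 75 + 65 + 60 + 50 + 30 = 1055 L.
Lower bound: ⌈1055/160⌉ = 7 storage lockers.
A packing using 7 storage lockers:
  locker 1: 155 = 155
  locker 2: 155 = 155
  locker 3: 135 = 135
  locker 4: 120 + 30 = 150
  locker 5: 110 + 50 = 160
  locker 6: 100 + 60 = 160
  locker 7: 75 + 65 = 140
This matches the lower bound, so 7 is optimal.

7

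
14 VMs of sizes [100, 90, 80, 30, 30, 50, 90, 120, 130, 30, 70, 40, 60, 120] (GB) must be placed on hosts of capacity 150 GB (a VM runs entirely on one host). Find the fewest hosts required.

Total = 130 + 120 + 120 + 100 + 90 + 90 + 80 + 70 + 60 + 50 + 40 + 30 + 30 + 30 = 1040 GB.
Lower bound: ⌈1040/150⌉ = 7 hosts.
A packing using 8 hosts:
  host 1: 130 = 130
  host 2: 120 + 30 = 150
  host 3: 120 + 30 = 150
  host 4: 100 + 50 = 150
  host 5: 90 + 60 = 150
  host 6: 90 + 40 = 130
  host 7: 80 + 70 = 150
  host 8: 30 = 30
No arrangement into 7 hosts stays within capacity, so 8 is optimal.

8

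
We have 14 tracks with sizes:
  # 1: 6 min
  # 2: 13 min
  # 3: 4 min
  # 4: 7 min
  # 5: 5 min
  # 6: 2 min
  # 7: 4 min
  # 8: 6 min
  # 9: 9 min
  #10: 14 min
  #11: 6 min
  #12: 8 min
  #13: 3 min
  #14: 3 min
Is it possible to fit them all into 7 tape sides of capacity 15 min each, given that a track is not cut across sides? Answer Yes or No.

A valid assignment using 7 tape sides:
  side 1: 14 = 14
  side 2: 13 + 2 = 15
  side 3: 9 + 6 = 15
  side 4: 8 + 7 = 15
  side 5: 6 + 6 + 3 = 15
  side 6: 5 + 4 + 4 = 13
  side 7: 3 = 3
Every load is within 15 min, so 7 tape sides suffice.

Yes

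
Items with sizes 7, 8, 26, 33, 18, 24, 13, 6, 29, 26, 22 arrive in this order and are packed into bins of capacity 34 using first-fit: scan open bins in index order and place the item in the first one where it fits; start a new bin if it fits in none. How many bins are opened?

  7 → bin 1 (new)  [load 7/34]
  8 → bin 1  [load 15/34]
  26 → bin 2 (new)  [load 26/34]
  33 → bin 3 (new)  [load 33/34]
  18 → bin 1  [load 33/34]
  24 → bin 4 (new)  [load 24/34]
  13 → bin 5 (new)  [load 13/34]
  6 → bin 2  [load 32/34]
  29 → bin 6 (new)  [load 29/34]
  26 → bin 7 (new)  [load 26/34]
  22 → bin 8 (new)  [load 22/34]
8 bins opened.

8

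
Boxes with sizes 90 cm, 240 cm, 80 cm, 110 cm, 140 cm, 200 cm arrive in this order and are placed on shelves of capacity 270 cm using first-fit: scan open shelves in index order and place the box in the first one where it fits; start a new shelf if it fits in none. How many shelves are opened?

  90 → shelf 1 (new)  [load 90/270]
  240 → shelf 2 (new)  [load 240/270]
  80 → shelf 1  [load 170/270]
  110 → shelf 3 (new)  [load 110/270]
  140 → shelf 3  [load 250/270]
  200 → shelf 4 (new)  [load 200/270]
4 shelves opened.

4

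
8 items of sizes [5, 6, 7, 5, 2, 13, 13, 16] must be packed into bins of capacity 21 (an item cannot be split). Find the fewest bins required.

4

Total = 16 + 13 + 13 + 7 + 6 + 5 + 5 + 2 = 67.
Lower bound: ⌈67/21⌉ = 4 bins.
A packing using 4 bins:
  bin 1: 16 + 5 = 21
  bin 2: 13 + 7 = 20
  bin 3: 13 + 6 + 2 = 21
  bin 4: 5 = 5
This matches the lower bound, so 4 is optimal.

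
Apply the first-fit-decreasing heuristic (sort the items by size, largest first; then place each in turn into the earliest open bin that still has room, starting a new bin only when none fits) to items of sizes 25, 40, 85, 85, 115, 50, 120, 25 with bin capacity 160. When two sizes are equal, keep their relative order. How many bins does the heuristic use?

4

Sorted descending: 120, 115, 85, 85, 50, 40, 25, 25.
  120 → bin 1 (new)  [load 120/160]
  115 → bin 2 (new)  [load 115/160]
  85 → bin 3 (new)  [load 85/160]
  85 → bin 4 (new)  [load 85/160]
  50 → bin 3  [load 135/160]
  40 → bin 1  [load 160/160]
  25 → bin 2  [load 140/160]
  25 → bin 3  [load 160/160]
4 bins opened.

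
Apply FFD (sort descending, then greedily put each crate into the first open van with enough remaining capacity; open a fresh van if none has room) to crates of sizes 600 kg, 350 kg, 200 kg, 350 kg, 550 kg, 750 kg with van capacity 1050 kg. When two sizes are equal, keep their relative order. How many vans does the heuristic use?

3

Sorted descending: 750, 600, 550, 350, 350, 200.
  750 → van 1 (new)  [load 750/1050]
  600 → van 2 (new)  [load 600/1050]
  550 → van 3 (new)  [load 550/1050]
  350 → van 2  [load 950/1050]
  350 → van 3  [load 900/1050]
  200 → van 1  [load 950/1050]
3 vans opened.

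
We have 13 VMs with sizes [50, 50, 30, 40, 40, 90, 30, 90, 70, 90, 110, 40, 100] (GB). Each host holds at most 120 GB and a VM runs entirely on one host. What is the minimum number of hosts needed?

8

Total = 110 + 100 + 90 + 90 + 90 + 70 + 50 + 50 + 40 + 40 + 40 + 30 + 30 = 830 GB.
Lower bound: ⌈830/120⌉ = 7 hosts.
A packing using 8 hosts:
  host 1: 110 = 110
  host 2: 100 = 100
  host 3: 90 + 30 = 120
  host 4: 90 + 30 = 120
  host 5: 90 = 90
  host 6: 70 + 50 = 120
  host 7: 50 + 40 = 90
  host 8: 40 + 40 = 80
No arrangement into 7 hosts stays within capacity, so 8 is optimal.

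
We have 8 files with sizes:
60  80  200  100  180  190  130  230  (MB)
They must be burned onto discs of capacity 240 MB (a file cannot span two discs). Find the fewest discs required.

Total = 230 + 200 + 190 + 180 + 130 + 100 + 80 + 60 = 1170 MB.
Lower bound: ⌈1170/240⌉ = 5 discs.
A packing using 6 discs:
  disc 1: 230 = 230
  disc 2: 200 = 200
  disc 3: 190 = 190
  disc 4: 180 + 60 = 240
  disc 5: 130 + 100 = 230
  disc 6: 80 = 80
No arrangement into 5 discs stays within capacity, so 6 is optimal.

6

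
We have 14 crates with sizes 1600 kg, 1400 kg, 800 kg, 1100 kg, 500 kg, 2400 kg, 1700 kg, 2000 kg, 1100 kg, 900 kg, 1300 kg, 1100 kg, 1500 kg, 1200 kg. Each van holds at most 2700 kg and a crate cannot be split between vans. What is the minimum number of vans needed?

Total = 2400 + 2000 + 1700 + 1600 + 1500 + 1400 + 1300 + 1200 + 1100 + 1100 + 1100 + 900 + 800 + 500 = 18600 kg.
Lower bound: ⌈18600/2700⌉ = 7 vans.
A packing using 8 vans:
  van 1: 2400 = 2400
  van 2: 2000 + 500 = 2500
  van 3: 1700 + 900 = 2600
  van 4: 1600 + 1100 = 2700
  van 5: 1500 + 1200 = 2700
  van 6: 1400 + 1300 = 2700
  van 7: 1100 + 1100 = 2200
  van 8: 800 = 800
No arrangement into 7 vans stays within capacity, so 8 is optimal.

8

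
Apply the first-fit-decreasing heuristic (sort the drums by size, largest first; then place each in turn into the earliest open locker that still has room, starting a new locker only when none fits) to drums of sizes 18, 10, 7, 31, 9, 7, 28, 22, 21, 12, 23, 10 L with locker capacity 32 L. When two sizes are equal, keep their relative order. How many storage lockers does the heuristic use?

7

Sorted descending: 31, 28, 23, 22, 21, 18, 12, 10, 10, 9, 7, 7.
  31 → locker 1 (new)  [load 31/32]
  28 → locker 2 (new)  [load 28/32]
  23 → locker 3 (new)  [load 23/32]
  22 → locker 4 (new)  [load 22/32]
  21 → locker 5 (new)  [load 21/32]
  18 → locker 6 (new)  [load 18/32]
  12 → locker 6  [load 30/32]
  10 → locker 4  [load 32/32]
  10 → locker 5  [load 31/32]
  9 → locker 3  [load 32/32]
  7 → locker 7 (new)  [load 7/32]
  7 → locker 7  [load 14/32]
7 storage lockers opened.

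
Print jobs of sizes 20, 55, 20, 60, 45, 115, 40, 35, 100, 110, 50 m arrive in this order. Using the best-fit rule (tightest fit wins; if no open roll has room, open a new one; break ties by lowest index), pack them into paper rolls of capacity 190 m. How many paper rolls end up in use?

  20 → roll 1 (new)  [load 20/190]
  55 → roll 1  [load 75/190]
  20 → roll 1  [load 95/190]
  60 → roll 1  [load 155/190]
  45 → roll 2 (new)  [load 45/190]
  115 → roll 2  [load 160/190]
  40 → roll 3 (new)  [load 40/190]
  35 → roll 1  [load 190/190]
  100 → roll 3  [load 140/190]
  110 → roll 4 (new)  [load 110/190]
  50 → roll 3  [load 190/190]
4 paper rolls opened.

4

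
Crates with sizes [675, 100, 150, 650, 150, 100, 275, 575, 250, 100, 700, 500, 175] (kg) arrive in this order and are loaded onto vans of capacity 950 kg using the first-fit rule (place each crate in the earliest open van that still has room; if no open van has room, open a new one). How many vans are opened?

5

  675 → van 1 (new)  [load 675/950]
  100 → van 1  [load 775/950]
  150 → van 1  [load 925/950]
  650 → van 2 (new)  [load 650/950]
  150 → van 2  [load 800/950]
  100 → van 2  [load 900/950]
  275 → van 3 (new)  [load 275/950]
  575 → van 3  [load 850/950]
  250 → van 4 (new)  [load 250/950]
  100 → van 3  [load 950/950]
  700 → van 4  [load 950/950]
  500 → van 5 (new)  [load 500/950]
  175 → van 5  [load 675/950]
5 vans opened.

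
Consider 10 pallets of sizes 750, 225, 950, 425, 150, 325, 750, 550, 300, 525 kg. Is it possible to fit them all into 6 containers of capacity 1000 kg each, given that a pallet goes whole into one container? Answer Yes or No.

A valid assignment using 6 containers:
  container 1: 950 = 950
  container 2: 750 + 225 = 975
  container 3: 750 + 150 = 900
  container 4: 550 + 425 = 975
  container 5: 525 + 325 = 850
  container 6: 300 = 300
Every load is within 1000 kg, so 6 containers suffice.

Yes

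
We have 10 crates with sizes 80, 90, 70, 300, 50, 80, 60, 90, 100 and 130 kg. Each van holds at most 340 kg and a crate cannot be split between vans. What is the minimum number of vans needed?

4

Total = 300 + 130 + 100 + 90 + 90 + 80 + 80 + 70 + 60 + 50 = 1050 kg.
Lower bound: ⌈1050/340⌉ = 4 vans.
A packing using 4 vans:
  van 1: 300 = 300
  van 2: 130 + 100 + 90 = 320
  van 3: 90 + 80 + 80 + 70 = 320
  van 4: 60 + 50 = 110
This matches the lower bound, so 4 is optimal.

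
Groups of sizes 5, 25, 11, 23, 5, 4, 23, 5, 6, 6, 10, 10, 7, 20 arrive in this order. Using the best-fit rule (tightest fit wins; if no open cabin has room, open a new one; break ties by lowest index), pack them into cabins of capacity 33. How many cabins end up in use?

6

  5 → cabin 1 (new)  [load 5/33]
  25 → cabin 1  [load 30/33]
  11 → cabin 2 (new)  [load 11/33]
  23 → cabin 3 (new)  [load 23/33]
  5 → cabin 3  [load 28/33]
  4 → cabin 3  [load 32/33]
  23 → cabin 4 (new)  [load 23/33]
  5 → cabin 4  [load 28/33]
  6 → cabin 2  [load 17/33]
  6 → cabin 2  [load 23/33]
  10 → cabin 2  [load 33/33]
  10 → cabin 5 (new)  [load 10/33]
  7 → cabin 5  [load 17/33]
  20 → cabin 6 (new)  [load 20/33]
6 cabins opened.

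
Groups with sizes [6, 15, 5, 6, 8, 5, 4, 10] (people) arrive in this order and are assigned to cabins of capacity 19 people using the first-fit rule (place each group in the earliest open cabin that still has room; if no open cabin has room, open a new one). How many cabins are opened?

  6 → cabin 1 (new)  [load 6/19]
  15 → cabin 2 (new)  [load 15/19]
  5 → cabin 1  [load 11/19]
  6 → cabin 1  [load 17/19]
  8 → cabin 3 (new)  [load 8/19]
  5 → cabin 3  [load 13/19]
  4 → cabin 2  [load 19/19]
  10 → cabin 4 (new)  [load 10/19]
4 cabins opened.

4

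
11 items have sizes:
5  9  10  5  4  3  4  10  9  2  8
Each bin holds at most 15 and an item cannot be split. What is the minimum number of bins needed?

Total = 10 + 10 + 9 + 9 + 8 + 5 + 5 + 4 + 4 + 3 + 2 = 69.
Lower bound: ⌈69/15⌉ = 5 bins.
A packing using 5 bins:
  bin 1: 10 + 5 = 15
  bin 2: 10 + 5 = 15
  bin 3: 9 + 4 + 2 = 15
  bin 4: 9 + 4 = 13
  bin 5: 8 + 3 = 11
This matches the lower bound, so 5 is optimal.

5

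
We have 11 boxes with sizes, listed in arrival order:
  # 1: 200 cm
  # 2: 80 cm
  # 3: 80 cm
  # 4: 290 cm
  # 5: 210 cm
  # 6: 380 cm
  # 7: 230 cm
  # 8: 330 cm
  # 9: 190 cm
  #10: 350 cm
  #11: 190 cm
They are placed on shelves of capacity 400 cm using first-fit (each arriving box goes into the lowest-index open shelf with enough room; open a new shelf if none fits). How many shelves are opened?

8

  200 → shelf 1 (new)  [load 200/400]
  80 → shelf 1  [load 280/400]
  80 → shelf 1  [load 360/400]
  290 → shelf 2 (new)  [load 290/400]
  210 → shelf 3 (new)  [load 210/400]
  380 → shelf 4 (new)  [load 380/400]
  230 → shelf 5 (new)  [load 230/400]
  330 → shelf 6 (new)  [load 330/400]
  190 → shelf 3  [load 400/400]
  350 → shelf 7 (new)  [load 350/400]
  190 → shelf 8 (new)  [load 190/400]
8 shelves opened.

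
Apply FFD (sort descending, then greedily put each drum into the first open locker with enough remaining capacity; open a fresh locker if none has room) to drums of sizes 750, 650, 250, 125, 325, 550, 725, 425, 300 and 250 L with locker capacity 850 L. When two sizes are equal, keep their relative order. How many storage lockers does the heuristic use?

Sorted descending: 750, 725, 650, 550, 425, 325, 300, 250, 250, 125.
  750 → locker 1 (new)  [load 750/850]
  725 → locker 2 (new)  [load 725/850]
  650 → locker 3 (new)  [load 650/850]
  550 → locker 4 (new)  [load 550/850]
  425 → locker 5 (new)  [load 425/850]
  325 → locker 5  [load 750/850]
  300 → locker 4  [load 850/850]
  250 → locker 6 (new)  [load 250/850]
  250 → locker 6  [load 500/850]
  125 → locker 2  [load 850/850]
6 storage lockers opened.

6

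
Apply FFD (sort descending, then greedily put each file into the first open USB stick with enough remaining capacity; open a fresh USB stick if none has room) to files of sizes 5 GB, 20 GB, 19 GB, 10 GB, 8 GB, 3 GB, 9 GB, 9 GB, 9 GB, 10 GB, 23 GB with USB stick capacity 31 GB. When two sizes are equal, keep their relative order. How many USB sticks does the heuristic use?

Sorted descending: 23, 20, 19, 10, 10, 9, 9, 9, 8, 5, 3.
  23 → USB stick 1 (new)  [load 23/31]
  20 → USB stick 2 (new)  [load 20/31]
  19 → USB stick 3 (new)  [load 19/31]
  10 → USB stick 2  [load 30/31]
  10 → USB stick 3  [load 29/31]
  9 → USB stick 4 (new)  [load 9/31]
  9 → USB stick 4  [load 18/31]
  9 → USB stick 4  [load 27/31]
  8 → USB stick 1  [load 31/31]
  5 → USB stick 5 (new)  [load 5/31]
  3 → USB stick 4  [load 30/31]
5 USB sticks opened.

5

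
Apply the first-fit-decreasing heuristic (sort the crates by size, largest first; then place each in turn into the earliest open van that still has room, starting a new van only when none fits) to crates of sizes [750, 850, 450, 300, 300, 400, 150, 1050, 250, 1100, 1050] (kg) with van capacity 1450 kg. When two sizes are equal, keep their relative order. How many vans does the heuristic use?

Sorted descending: 1100, 1050, 1050, 850, 750, 450, 400, 300, 300, 250, 150.
  1100 → van 1 (new)  [load 1100/1450]
  1050 → van 2 (new)  [load 1050/1450]
  1050 → van 3 (new)  [load 1050/1450]
  850 → van 4 (new)  [load 850/1450]
  750 → van 5 (new)  [load 750/1450]
  450 → van 4  [load 1300/1450]
  400 → van 2  [load 1450/1450]
  300 → van 1  [load 1400/1450]
  300 → van 3  [load 1350/1450]
  250 → van 5  [load 1000/1450]
  150 → van 4  [load 1450/1450]
5 vans opened.

5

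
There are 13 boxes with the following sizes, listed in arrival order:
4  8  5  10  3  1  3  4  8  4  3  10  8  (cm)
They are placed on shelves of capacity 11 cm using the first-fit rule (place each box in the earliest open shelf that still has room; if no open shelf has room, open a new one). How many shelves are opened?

7

  4 → shelf 1 (new)  [load 4/11]
  8 → shelf 2 (new)  [load 8/11]
  5 → shelf 1  [load 9/11]
  10 → shelf 3 (new)  [load 10/11]
  3 → shelf 2  [load 11/11]
  1 → shelf 1  [load 10/11]
  3 → shelf 4 (new)  [load 3/11]
  4 → shelf 4  [load 7/11]
  8 → shelf 5 (new)  [load 8/11]
  4 → shelf 4  [load 11/11]
  3 → shelf 5  [load 11/11]
  10 → shelf 6 (new)  [load 10/11]
  8 → shelf 7 (new)  [load 8/11]
7 shelves opened.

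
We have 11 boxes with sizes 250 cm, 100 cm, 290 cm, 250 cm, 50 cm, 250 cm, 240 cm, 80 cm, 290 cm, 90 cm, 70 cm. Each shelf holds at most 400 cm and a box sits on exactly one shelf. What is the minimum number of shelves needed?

6

Total = 290 + 290 + 250 + 250 + 250 + 240 + 100 + 90 + 80 + 70 + 50 = 1960 cm.
Lower bound: ⌈1960/400⌉ = 5 shelves.
Also, 6 boxes each exceed 200 cm, and no two of those can share a shelf, so at least 6 shelves are needed.
A packing using 6 shelves:
  shelf 1: 290 + 100 = 390
  shelf 2: 290 + 90 = 380
  shelf 3: 250 + 80 + 70 = 400
  shelf 4: 250 + 50 = 300
  shelf 5: 250 = 250
  shelf 6: 240 = 240
This matches the lower bound, so 6 is optimal.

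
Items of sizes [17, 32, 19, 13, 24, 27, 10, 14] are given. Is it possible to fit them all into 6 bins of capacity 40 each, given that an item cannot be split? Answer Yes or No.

Yes

A valid assignment using 5 bins:
  bin 1: 32 = 32
  bin 2: 27 + 13 = 40
  bin 3: 24 + 14 = 38
  bin 4: 19 + 17 = 36
  bin 5: 10 = 10
That uses only 5 ≤ 6, so 6 bins are enough.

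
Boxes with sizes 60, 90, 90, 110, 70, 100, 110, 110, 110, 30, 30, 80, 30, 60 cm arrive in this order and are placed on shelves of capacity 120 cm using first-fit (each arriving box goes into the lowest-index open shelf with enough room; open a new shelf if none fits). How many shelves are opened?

  60 → shelf 1 (new)  [load 60/120]
  90 → shelf 2 (new)  [load 90/120]
  90 → shelf 3 (new)  [load 90/120]
  110 → shelf 4 (new)  [load 110/120]
  70 → shelf 5 (new)  [load 70/120]
  100 → shelf 6 (new)  [load 100/120]
  110 → shelf 7 (new)  [load 110/120]
  110 → shelf 8 (new)  [load 110/120]
  110 → shelf 9 (new)  [load 110/120]
  30 → shelf 1  [load 90/120]
  30 → shelf 1  [load 120/120]
  80 → shelf 10 (new)  [load 80/120]
  30 → shelf 2  [load 120/120]
  60 → shelf 11 (new)  [load 60/120]
11 shelves opened.

11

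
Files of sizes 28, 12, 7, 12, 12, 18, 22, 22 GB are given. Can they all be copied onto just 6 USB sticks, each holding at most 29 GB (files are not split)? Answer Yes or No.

Yes

A valid assignment using 6 USB sticks:
  USB stick 1: 28 = 28
  USB stick 2: 22 + 7 = 29
  USB stick 3: 22 = 22
  USB stick 4: 18 = 18
  USB stick 5: 12 + 12 = 24
  USB stick 6: 12 = 12
Every load is within 29 GB, so 6 USB sticks suffice.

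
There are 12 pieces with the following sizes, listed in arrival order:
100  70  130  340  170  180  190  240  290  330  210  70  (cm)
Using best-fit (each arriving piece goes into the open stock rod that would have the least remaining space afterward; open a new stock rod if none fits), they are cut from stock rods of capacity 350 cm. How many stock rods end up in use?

8

  100 → stock rod 1 (new)  [load 100/350]
  70 → stock rod 1  [load 170/350]
  130 → stock rod 1  [load 300/350]
  340 → stock rod 2 (new)  [load 340/350]
  170 → stock rod 3 (new)  [load 170/350]
  180 → stock rod 3  [load 350/350]
  190 → stock rod 4 (new)  [load 190/350]
  240 → stock rod 5 (new)  [load 240/350]
  290 → stock rod 6 (new)  [load 290/350]
  330 → stock rod 7 (new)  [load 330/350]
  210 → stock rod 8 (new)  [load 210/350]
  70 → stock rod 5  [load 310/350]
8 stock rods opened.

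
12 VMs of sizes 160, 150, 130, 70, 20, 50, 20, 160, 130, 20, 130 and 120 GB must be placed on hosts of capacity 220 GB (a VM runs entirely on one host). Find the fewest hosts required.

Total = 160 + 160 + 150 + 130 + 130 + 130 + 120 + 70 + 50 + 20 + 20 + 20 = 1160 GB.
Lower bound: ⌈1160/220⌉ = 6 hosts.
Also, 7 VMs each exceed 110 GB, and no two of those can share a host, so at least 7 hosts are needed.
A packing using 7 hosts:
  host 1: 160 + 50 = 210
  host 2: 160 + 20 + 20 + 20 = 220
  host 3: 150 + 70 = 220
  host 4: 130 = 130
  host 5: 130 = 130
  host 6: 130 = 130
  host 7: 120 = 120
This matches the lower bound, so 7 is optimal.

7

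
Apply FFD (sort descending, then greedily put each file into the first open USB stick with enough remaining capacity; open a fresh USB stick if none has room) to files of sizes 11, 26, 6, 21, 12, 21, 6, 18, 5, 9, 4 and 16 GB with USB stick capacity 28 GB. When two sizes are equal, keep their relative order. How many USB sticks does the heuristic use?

6

Sorted descending: 26, 21, 21, 18, 16, 12, 11, 9, 6, 6, 5, 4.
  26 → USB stick 1 (new)  [load 26/28]
  21 → USB stick 2 (new)  [load 21/28]
  21 → USB stick 3 (new)  [load 21/28]
  18 → USB stick 4 (new)  [load 18/28]
  16 → USB stick 5 (new)  [load 16/28]
  12 → USB stick 5  [load 28/28]
  11 → USB stick 6 (new)  [load 11/28]
  9 → USB stick 4  [load 27/28]
  6 → USB stick 2  [load 27/28]
  6 → USB stick 3  [load 27/28]
  5 → USB stick 6  [load 16/28]
  4 → USB stick 6  [load 20/28]
6 USB sticks opened.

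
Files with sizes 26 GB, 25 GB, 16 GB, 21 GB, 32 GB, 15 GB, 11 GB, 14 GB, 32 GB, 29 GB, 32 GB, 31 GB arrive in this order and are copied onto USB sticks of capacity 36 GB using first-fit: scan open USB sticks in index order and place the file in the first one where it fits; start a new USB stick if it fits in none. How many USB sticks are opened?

9

  26 → USB stick 1 (new)  [load 26/36]
  25 → USB stick 2 (new)  [load 25/36]
  16 → USB stick 3 (new)  [load 16/36]
  21 → USB stick 4 (new)  [load 21/36]
  32 → USB stick 5 (new)  [load 32/36]
  15 → USB stick 3  [load 31/36]
  11 → USB stick 2  [load 36/36]
  14 → USB stick 4  [load 35/36]
  32 → USB stick 6 (new)  [load 32/36]
  29 → USB stick 7 (new)  [load 29/36]
  32 → USB stick 8 (new)  [load 32/36]
  31 → USB stick 9 (new)  [load 31/36]
9 USB sticks opened.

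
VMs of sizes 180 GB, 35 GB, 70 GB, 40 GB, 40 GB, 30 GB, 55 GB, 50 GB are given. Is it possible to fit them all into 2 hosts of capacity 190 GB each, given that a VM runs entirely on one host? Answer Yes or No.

No

Total = 500 GB; ⌈500/190⌉ = 3.
At least 3 hosts are required, but only 2 are allowed.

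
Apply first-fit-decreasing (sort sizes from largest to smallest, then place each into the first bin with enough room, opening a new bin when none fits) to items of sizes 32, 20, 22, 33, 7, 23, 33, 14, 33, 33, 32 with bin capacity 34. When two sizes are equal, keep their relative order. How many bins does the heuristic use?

9

Sorted descending: 33, 33, 33, 33, 32, 32, 23, 22, 20, 14, 7.
  33 → bin 1 (new)  [load 33/34]
  33 → bin 2 (new)  [load 33/34]
  33 → bin 3 (new)  [load 33/34]
  33 → bin 4 (new)  [load 33/34]
  32 → bin 5 (new)  [load 32/34]
  32 → bin 6 (new)  [load 32/34]
  23 → bin 7 (new)  [load 23/34]
  22 → bin 8 (new)  [load 22/34]
  20 → bin 9 (new)  [load 20/34]
  14 → bin 9  [load 34/34]
  7 → bin 7  [load 30/34]
9 bins opened.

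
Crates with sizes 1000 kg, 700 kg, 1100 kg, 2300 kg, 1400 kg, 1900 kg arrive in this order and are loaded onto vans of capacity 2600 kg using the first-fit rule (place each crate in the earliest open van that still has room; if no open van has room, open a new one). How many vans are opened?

  1000 → van 1 (new)  [load 1000/2600]
  700 → van 1  [load 1700/2600]
  1100 → van 2 (new)  [load 1100/2600]
  2300 → van 3 (new)  [load 2300/2600]
  1400 → van 2  [load 2500/2600]
  1900 → van 4 (new)  [load 1900/2600]
4 vans opened.

4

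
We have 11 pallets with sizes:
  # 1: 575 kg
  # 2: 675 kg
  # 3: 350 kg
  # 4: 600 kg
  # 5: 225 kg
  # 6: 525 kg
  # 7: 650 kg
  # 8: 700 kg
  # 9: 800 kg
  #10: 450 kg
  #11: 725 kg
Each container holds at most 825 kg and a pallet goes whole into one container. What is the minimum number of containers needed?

Total = 800 + 725 + 700 + 675 + 650 + 600 + 575 + 525 + 450 + 350 + 225 = 6275 kg.
Lower bound: ⌈6275/825⌉ = 8 containers.
Also, 9 pallets each exceed 825/2 kg, and no two of those can share a container, so at least 9 containers are needed.
A packing using 9 containers:
  container 1: 800 = 800
  container 2: 725 = 725
  container 3: 700 = 700
  container 4: 675 = 675
  container 5: 650 = 650
  container 6: 600 + 225 = 825
  container 7: 575 = 575
  container 8: 525 = 525
  container 9: 450 + 350 = 800
This matches the lower bound, so 9 is optimal.

9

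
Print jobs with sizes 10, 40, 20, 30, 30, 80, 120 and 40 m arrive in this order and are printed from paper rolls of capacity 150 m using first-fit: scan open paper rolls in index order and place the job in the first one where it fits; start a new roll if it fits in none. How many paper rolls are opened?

  10 → roll 1 (new)  [load 10/150]
  40 → roll 1  [load 50/150]
  20 → roll 1  [load 70/150]
  30 → roll 1  [load 100/150]
  30 → roll 1  [load 130/150]
  80 → roll 2 (new)  [load 80/150]
  120 → roll 3 (new)  [load 120/150]
  40 → roll 2  [load 120/150]
3 paper rolls opened.

3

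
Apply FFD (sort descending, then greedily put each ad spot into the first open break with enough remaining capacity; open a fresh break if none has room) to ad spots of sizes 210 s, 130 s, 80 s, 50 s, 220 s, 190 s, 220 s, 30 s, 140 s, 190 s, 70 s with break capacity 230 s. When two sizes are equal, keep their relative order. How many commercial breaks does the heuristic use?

8

Sorted descending: 220, 220, 210, 190, 190, 140, 130, 80, 70, 50, 30.
  220 → break 1 (new)  [load 220/230]
  220 → break 2 (new)  [load 220/230]
  210 → break 3 (new)  [load 210/230]
  190 → break 4 (new)  [load 190/230]
  190 → break 5 (new)  [load 190/230]
  140 → break 6 (new)  [load 140/230]
  130 → break 7 (new)  [load 130/230]
  80 → break 6  [load 220/230]
  70 → break 7  [load 200/230]
  50 → break 8 (new)  [load 50/230]
  30 → break 4  [load 220/230]
8 commercial breaks opened.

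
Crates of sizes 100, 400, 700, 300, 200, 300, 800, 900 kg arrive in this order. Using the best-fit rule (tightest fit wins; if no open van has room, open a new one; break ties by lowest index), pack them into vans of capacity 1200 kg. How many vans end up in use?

  100 → van 1 (new)  [load 100/1200]
  400 → van 1  [load 500/1200]
  700 → van 1  [load 1200/1200]
  300 → van 2 (new)  [load 300/1200]
  200 → van 2  [load 500/1200]
  300 → van 2  [load 800/1200]
  800 → van 3 (new)  [load 800/1200]
  900 → van 4 (new)  [load 900/1200]
4 vans opened.

4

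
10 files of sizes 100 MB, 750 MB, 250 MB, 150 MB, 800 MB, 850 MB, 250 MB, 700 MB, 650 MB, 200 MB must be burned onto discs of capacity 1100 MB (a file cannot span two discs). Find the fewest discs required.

5

Total = 850 + 800 + 750 + 700 + 650 + 250 + 250 + 200 + 150 + 100 = 4700 MB.
Lower bound: ⌈4700/1100⌉ = 5 discs.
A packing using 5 discs:
  disc 1: 850 + 250 = 1100
  disc 2: 800 + 250 = 1050
  disc 3: 750 + 200 + 150 = 1100
  disc 4: 700 + 100 = 800
  disc 5: 650 = 650
This matches the lower bound, so 5 is optimal.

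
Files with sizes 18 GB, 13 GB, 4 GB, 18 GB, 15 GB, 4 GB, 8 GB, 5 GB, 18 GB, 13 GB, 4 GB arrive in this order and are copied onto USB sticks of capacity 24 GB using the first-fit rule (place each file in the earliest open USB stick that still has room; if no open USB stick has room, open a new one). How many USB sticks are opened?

6

  18 → USB stick 1 (new)  [load 18/24]
  13 → USB stick 2 (new)  [load 13/24]
  4 → USB stick 1  [load 22/24]
  18 → USB stick 3 (new)  [load 18/24]
  15 → USB stick 4 (new)  [load 15/24]
  4 → USB stick 2  [load 17/24]
  8 → USB stick 4  [load 23/24]
  5 → USB stick 2  [load 22/24]
  18 → USB stick 5 (new)  [load 18/24]
  13 → USB stick 6 (new)  [load 13/24]
  4 → USB stick 3  [load 22/24]
6 USB sticks opened.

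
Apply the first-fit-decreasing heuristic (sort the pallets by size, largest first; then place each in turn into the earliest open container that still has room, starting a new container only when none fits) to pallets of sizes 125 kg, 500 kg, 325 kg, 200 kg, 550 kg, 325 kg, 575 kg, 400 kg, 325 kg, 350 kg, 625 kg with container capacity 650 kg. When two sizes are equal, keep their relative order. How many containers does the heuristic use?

Sorted descending: 625, 575, 550, 500, 400, 350, 325, 325, 325, 200, 125.
  625 → container 1 (new)  [load 625/650]
  575 → container 2 (new)  [load 575/650]
  550 → container 3 (new)  [load 550/650]
  500 → container 4 (new)  [load 500/650]
  400 → container 5 (new)  [load 400/650]
  350 → container 6 (new)  [load 350/650]
  325 → container 7 (new)  [load 325/650]
  325 → container 7  [load 650/650]
  325 → container 8 (new)  [load 325/650]
  200 → container 5  [load 600/650]
  125 → container 4  [load 625/650]
8 containers opened.

8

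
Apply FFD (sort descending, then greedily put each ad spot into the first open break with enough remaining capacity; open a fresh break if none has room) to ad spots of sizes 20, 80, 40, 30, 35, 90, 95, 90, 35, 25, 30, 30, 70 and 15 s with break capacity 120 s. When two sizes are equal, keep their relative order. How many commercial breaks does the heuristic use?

6

Sorted descending: 95, 90, 90, 80, 70, 40, 35, 35, 30, 30, 30, 25, 20, 15.
  95 → break 1 (new)  [load 95/120]
  90 → break 2 (new)  [load 90/120]
  90 → break 3 (new)  [load 90/120]
  80 → break 4 (new)  [load 80/120]
  70 → break 5 (new)  [load 70/120]
  40 → break 4  [load 120/120]
  35 → break 5  [load 105/120]
  35 → break 6 (new)  [load 35/120]
  30 → break 2  [load 120/120]
  30 → break 3  [load 120/120]
  30 → break 6  [load 65/120]
  25 → break 1  [load 120/120]
  20 → break 6  [load 85/120]
  15 → break 5  [load 120/120]
6 commercial breaks opened.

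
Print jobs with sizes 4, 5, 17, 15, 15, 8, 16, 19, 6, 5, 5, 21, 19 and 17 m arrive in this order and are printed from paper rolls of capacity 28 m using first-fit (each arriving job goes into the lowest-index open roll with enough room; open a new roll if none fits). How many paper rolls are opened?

8

  4 → roll 1 (new)  [load 4/28]
  5 → roll 1  [load 9/28]
  17 → roll 1  [load 26/28]
  15 → roll 2 (new)  [load 15/28]
  15 → roll 3 (new)  [load 15/28]
  8 → roll 2  [load 23/28]
  16 → roll 4 (new)  [load 16/28]
  19 → roll 5 (new)  [load 19/28]
  6 → roll 3  [load 21/28]
  5 → roll 2  [load 28/28]
  5 → roll 3  [load 26/28]
  21 → roll 6 (new)  [load 21/28]
  19 → roll 7 (new)  [load 19/28]
  17 → roll 8 (new)  [load 17/28]
8 paper rolls opened.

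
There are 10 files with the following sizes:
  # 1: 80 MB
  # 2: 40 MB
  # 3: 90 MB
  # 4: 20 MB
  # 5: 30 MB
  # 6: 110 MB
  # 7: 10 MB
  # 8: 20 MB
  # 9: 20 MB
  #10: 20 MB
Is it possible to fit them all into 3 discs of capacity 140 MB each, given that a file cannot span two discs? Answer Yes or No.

No

Total = 440 MB; ⌈440/140⌉ = 4.
At least 4 discs are required, but only 3 are allowed.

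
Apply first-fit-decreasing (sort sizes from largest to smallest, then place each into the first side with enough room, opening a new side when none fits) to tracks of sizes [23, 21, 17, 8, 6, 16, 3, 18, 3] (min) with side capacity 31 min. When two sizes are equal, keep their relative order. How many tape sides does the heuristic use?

Sorted descending: 23, 21, 18, 17, 16, 8, 6, 3, 3.
  23 → side 1 (new)  [load 23/31]
  21 → side 2 (new)  [load 21/31]
  18 → side 3 (new)  [load 18/31]
  17 → side 4 (new)  [load 17/31]
  16 → side 5 (new)  [load 16/31]
  8 → side 1  [load 31/31]
  6 → side 2  [load 27/31]
  3 → side 2  [load 30/31]
  3 → side 3  [load 21/31]
5 tape sides opened.

5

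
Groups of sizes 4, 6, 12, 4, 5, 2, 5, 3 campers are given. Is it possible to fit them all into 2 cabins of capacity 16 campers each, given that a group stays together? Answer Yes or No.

No

Total = 41 campers; ⌈41/16⌉ = 3.
At least 3 cabins are required, but only 2 are allowed.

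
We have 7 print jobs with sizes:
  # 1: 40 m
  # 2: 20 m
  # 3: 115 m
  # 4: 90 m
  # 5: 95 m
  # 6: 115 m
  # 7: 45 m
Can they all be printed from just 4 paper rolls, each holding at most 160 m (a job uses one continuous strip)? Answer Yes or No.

A valid assignment using 4 paper rolls:
  roll 1: 115 + 45 = 160
  roll 2: 115 + 40 = 155
  roll 3: 95 + 20 = 115
  roll 4: 90 = 90
Every load is within 160 m, so 4 paper rolls suffice.

Yes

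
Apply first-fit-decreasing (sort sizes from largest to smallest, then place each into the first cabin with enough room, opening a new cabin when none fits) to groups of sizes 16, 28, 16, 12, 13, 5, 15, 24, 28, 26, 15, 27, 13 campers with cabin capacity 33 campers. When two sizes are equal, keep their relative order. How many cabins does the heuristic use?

Sorted descending: 28, 28, 27, 26, 24, 16, 16, 15, 15, 13, 13, 12, 5.
  28 → cabin 1 (new)  [load 28/33]
  28 → cabin 2 (new)  [load 28/33]
  27 → cabin 3 (new)  [load 27/33]
  26 → cabin 4 (new)  [load 26/33]
  24 → cabin 5 (new)  [load 24/33]
  16 → cabin 6 (new)  [load 16/33]
  16 → cabin 6  [load 32/33]
  15 → cabin 7 (new)  [load 15/33]
  15 → cabin 7  [load 30/33]
  13 → cabin 8 (new)  [load 13/33]
  13 → cabin 8  [load 26/33]
  12 → cabin 9 (new)  [load 12/33]
  5 → cabin 1  [load 33/33]
9 cabins opened.

9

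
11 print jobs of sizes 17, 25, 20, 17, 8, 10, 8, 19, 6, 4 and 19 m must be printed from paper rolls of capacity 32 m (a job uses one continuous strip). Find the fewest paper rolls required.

6

Total = 25 + 20 + 19 + 19 + 17 + 17 + 10 + 8 + 8 + 6 + 4 = 153 m.
Lower bound: ⌈153/32⌉ = 5 paper rolls.
Also, 6 print jobs each exceed 16 m, and no two of those can share a roll, so at least 6 paper rolls are needed.
A packing using 6 paper rolls:
  roll 1: 25 + 6 = 31
  roll 2: 20 + 10 = 30
  roll 3: 19 + 8 + 4 = 31
  roll 4: 19 + 8 = 27
  roll 5: 17 = 17
  roll 6: 17 = 17
This matches the lower bound, so 6 is optimal.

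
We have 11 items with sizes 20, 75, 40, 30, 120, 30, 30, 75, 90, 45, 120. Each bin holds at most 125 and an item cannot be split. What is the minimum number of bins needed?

Total = 120 + 120 + 90 + 75 + 75 + 45 + 40 + 30 + 30 + 30 + 20 = 675.
Lower bound: ⌈675/125⌉ = 6 bins.
A packing using 6 bins:
  bin 1: 120 = 120
  bin 2: 120 = 120
  bin 3: 90 + 30 = 120
  bin 4: 75 + 45 = 120
  bin 5: 75 + 40 = 115
  bin 6: 30 + 30 + 20 = 80
This matches the lower bound, so 6 is optimal.

6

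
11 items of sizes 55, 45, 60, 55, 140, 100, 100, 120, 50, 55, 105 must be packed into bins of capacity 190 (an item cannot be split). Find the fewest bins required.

6

Total = 140 + 120 + 105 + 100 + 100 + 60 + 55 + 55 + 55 + 50 + 45 = 885.
Lower bound: ⌈885/190⌉ = 5 bins.
A packing using 6 bins:
  bin 1: 140 + 50 = 190
  bin 2: 120 + 60 = 180
  bin 3: 105 + 55 = 160
  bin 4: 100 + 55 = 155
  bin 5: 100 + 55 = 155
  bin 6: 45 = 45
No arrangement into 5 bins stays within capacity, so 6 is optimal.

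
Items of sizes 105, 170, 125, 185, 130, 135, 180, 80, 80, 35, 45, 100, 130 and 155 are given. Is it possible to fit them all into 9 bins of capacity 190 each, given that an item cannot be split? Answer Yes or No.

Total = 1655; ⌈1655/190⌉ = 9.
10 items each exceed half the capacity and cannot share a bin, forcing at least 10 bins.
At least 10 bins are required, but only 9 are allowed.

No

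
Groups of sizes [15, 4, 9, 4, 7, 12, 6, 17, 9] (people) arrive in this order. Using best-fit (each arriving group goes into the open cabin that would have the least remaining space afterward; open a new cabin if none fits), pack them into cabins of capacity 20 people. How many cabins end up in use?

5

  15 → cabin 1 (new)  [load 15/20]
  4 → cabin 1  [load 19/20]
  9 → cabin 2 (new)  [load 9/20]
  4 → cabin 2  [load 13/20]
  7 → cabin 2  [load 20/20]
  12 → cabin 3 (new)  [load 12/20]
  6 → cabin 3  [load 18/20]
  17 → cabin 4 (new)  [load 17/20]
  9 → cabin 5 (new)  [load 9/20]
5 cabins opened.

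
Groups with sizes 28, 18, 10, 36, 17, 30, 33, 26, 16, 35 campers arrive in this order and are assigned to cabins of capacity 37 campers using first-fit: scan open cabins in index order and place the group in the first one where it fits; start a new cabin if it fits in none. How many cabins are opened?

8

  28 → cabin 1 (new)  [load 28/37]
  18 → cabin 2 (new)  [load 18/37]
  10 → cabin 2  [load 28/37]
  36 → cabin 3 (new)  [load 36/37]
  17 → cabin 4 (new)  [load 17/37]
  30 → cabin 5 (new)  [load 30/37]
  33 → cabin 6 (new)  [load 33/37]
  26 → cabin 7 (new)  [load 26/37]
  16 → cabin 4  [load 33/37]
  35 → cabin 8 (new)  [load 35/37]
8 cabins opened.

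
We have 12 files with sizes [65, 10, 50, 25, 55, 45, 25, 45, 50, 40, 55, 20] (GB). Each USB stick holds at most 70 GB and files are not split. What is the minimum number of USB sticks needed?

Total = 65 + 55 + 55 + 50 + 50 + 45 + 45 + 40 + 25 + 25 + 20 + 10 = 485 GB.
Lower bound: ⌈485/70⌉ = 7 USB sticks.
Also, 8 files each exceed 35 GB, and no two of those can share a USB stick, so at least 8 USB sticks are needed.
A packing using 8 USB sticks:
  USB stick 1: 65 = 65
  USB stick 2: 55 + 10 = 65
  USB stick 3: 55 = 55
  USB stick 4: 50 + 20 = 70
  USB stick 5: 50 = 50
  USB stick 6: 45 + 25 = 70
  USB stick 7: 45 + 25 = 70
  USB stick 8: 40 = 40
This matches the lower bound, so 8 is optimal.

8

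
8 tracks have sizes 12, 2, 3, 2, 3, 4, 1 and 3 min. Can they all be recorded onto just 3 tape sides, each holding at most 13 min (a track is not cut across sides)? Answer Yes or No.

A valid assignment using 3 tape sides:
  side 1: 12 + 1 = 13
  side 2: 4 + 3 + 3 + 3 = 13
  side 3: 2 + 2 = 4
Every load is within 13 min, so 3 tape sides suffice.

Yes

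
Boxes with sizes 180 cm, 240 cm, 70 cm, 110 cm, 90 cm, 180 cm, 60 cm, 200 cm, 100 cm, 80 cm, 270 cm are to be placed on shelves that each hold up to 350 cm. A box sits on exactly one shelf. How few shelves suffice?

Total = 270 + 240 + 200 + 180 + 180 + 110 + 100 + 90 + 80 + 70 + 60 = 1580 cm.
Lower bound: ⌈1580/350⌉ = 5 shelves.
A packing using 5 shelves:
  shelf 1: 270 + 80 = 350
  shelf 2: 240 + 110 = 350
  shelf 3: 200 + 100 = 300
  shelf 4: 180 + 90 + 70 = 340
  shelf 5: 180 + 60 = 240
This matches the lower bound, so 5 is optimal.

5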